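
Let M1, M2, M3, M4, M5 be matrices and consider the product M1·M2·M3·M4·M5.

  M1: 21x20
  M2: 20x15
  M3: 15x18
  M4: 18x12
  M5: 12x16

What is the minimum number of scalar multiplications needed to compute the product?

15912

Adjacent pairs: M1M2 = 21·20·15 = 6300; M2M3 = 20·15·18 = 5400; M3M4 = 15·18·12 = 3240; M4M5 = 18·12·16 = 3456.
Length 3: M1..M3: k=1: 0+5400+21·20·18=12960; k=2: 6300+0+21·15·18=11970 → min 11970 | M2..M4: k=2: 0+3240+20·15·12=6840; k=3: 5400+0+20·18·12=9720 → min 6840 | M3..M5: k=3: 0+3456+15·18·16=7776; k=4: 3240+0+15·12·16=6120 → min 6120.
Length 4: M1..M4: k=1: 0+6840+21·20·12=11880; k=2: 6300+3240+21·15·12=13320; k=3: 11970+0+21·18·12=16506 → min 11880 | M2..M5: k=2: 0+6120+20·15·16=10920; k=3: 5400+3456+20·18·16=14616; k=4: 6840+0+20·12·16=10680 → min 10680.
Length 5: M1..M5: k=1: 0+10680+21·20·16=17400; k=2: 6300+6120+21·15·16=17460; k=3: 11970+3456+21·18·16=21474; k=4: 11880+0+21·12·16=15912 → min 15912.
Optimal order: ((M1·(M2·(M3·M4)))·M5) with cost 15912.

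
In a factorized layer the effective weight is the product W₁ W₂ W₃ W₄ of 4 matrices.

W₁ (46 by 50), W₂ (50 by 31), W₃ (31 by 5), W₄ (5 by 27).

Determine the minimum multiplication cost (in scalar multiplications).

Adjacent pairs: W₁W₂ = 46·50·31 = 71300; W₂W₃ = 50·31·5 = 7750; W₃W₄ = 31·5·27 = 4185.
Length 3: W₁..W₃: k=1: 0+7750+46·50·5=19250; k=2: 71300+0+46·31·5=78430 → min 19250 | W₂..W₄: k=2: 0+4185+50·31·27=46035; k=3: 7750+0+50·5·27=14500 → min 14500.
Length 4: W₁..W₄: k=1: 0+14500+46·50·27=76600; k=2: 71300+4185+46·31·27=113987; k=3: 19250+0+46·5·27=25460 → min 25460.
Optimal order: ((W₁ (W₂ W₃)) W₄) with cost 25460.

25460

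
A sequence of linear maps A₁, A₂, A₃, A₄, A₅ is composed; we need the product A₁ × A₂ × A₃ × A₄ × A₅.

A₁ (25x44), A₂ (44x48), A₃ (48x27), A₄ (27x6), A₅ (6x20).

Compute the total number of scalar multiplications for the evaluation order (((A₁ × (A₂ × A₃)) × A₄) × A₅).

93774

(A₂ × A₃): 44×48 by 48×27 → 44×27, cost 44·48·27 = 57024
(A₁ × (A₂ × A₃)): 25×44 by 44×27 → 25×27, cost 25·44·27 = 29700; cumulative 86724
((A₁ × (A₂ × A₃)) × A₄): 25×27 by 27×6 → 25×6, cost 25·27·6 = 4050; cumulative 90774
(((A₁ × (A₂ × A₃)) × A₄) × A₅): 25×6 by 6×20 → 25×20, cost 25·6·20 = 3000; cumulative 93774
Total: 93774 scalar multiplications.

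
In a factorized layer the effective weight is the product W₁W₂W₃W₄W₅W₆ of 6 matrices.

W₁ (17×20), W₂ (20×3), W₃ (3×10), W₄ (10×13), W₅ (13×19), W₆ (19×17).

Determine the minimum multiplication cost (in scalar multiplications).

3987

Adjacent pairs: W₁W₂ = 17·20·3 = 1020; W₂W₃ = 20·3·10 = 600; W₃W₄ = 3·10·13 = 390; W₄W₅ = 10·13·19 = 2470; W₅W₆ = 13·19·17 = 4199.
Length 3: W₁..W₃: k=1: 0+600+17·20·10=4000; k=2: 1020+0+17·3·10=1530 → min 1530 | W₂..W₄: k=2: 0+390+20·3·13=1170; k=3: 600+0+20·10·13=3200 → min 1170 | W₃..W₅: k=3: 0+2470+3·10·19=3040; k=4: 390+0+3·13·19=1131 → min 1131 | W₄..W₆: k=4: 0+4199+10·13·17=6409; k=5: 2470+0+10·19·17=5700 → min 5700.
Length 4: W₁..W₄: k=1: 0+1170+17·20·13=5590; k=2: 1020+390+17·3·13=2073; k=3: 1530+0+17·10·13=3740 → min 2073 | W₂..W₅: k=2: 0+1131+20·3·19=2271; k=3: 600+2470+20·10·19=6870; k=4: 1170+0+20·13·19=6110 → min 2271 | W₃..W₆: k=3: 0+5700+3·10·17=6210; k=4: 390+4199+3·13·17=5252; k=5: 1131+0+3·19·17=2100 → min 2100.
Length 5: W₁..W₅: k=1: 0+2271+17·20·19=8731; k=2: 1020+1131+17·3·19=3120; k=3: 1530+2470+17·10·19=7230; k=4: 2073+0+17·13·19=6272 → min 3120 | W₂..W₆: k=2: 0+2100+20·3·17=3120; k=3: 600+5700+20·10·17=9700; k=4: 1170+4199+20·13·17=9789; k=5: 2271+0+20·19·17=8731 → min 3120.
Length 6: W₁..W₆: k=1: 0+3120+17·20·17=8900; k=2: 1020+2100+17·3·17=3987; k=3: 1530+5700+17·10·17=10120; k=4: 2073+4199+17·13·17=10029; k=5: 3120+0+17·19·17=8611 → min 3987.
Optimal order: ((W₁W₂)(((W₃W₄)W₅)W₆)) with cost 3987.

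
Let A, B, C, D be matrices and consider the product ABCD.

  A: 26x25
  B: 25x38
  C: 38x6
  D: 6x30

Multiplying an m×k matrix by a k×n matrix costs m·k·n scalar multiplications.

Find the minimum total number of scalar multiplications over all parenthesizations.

14280

Adjacent pairs: AB = 26·25·38 = 24700; BC = 25·38·6 = 5700; CD = 38·6·30 = 6840.
Length 3: A..C: k=1: 0+5700+26·25·6=9600; k=2: 24700+0+26·38·6=30628 → min 9600 | B..D: k=2: 0+6840+25·38·30=35340; k=3: 5700+0+25·6·30=10200 → min 10200.
Length 4: A..D: k=1: 0+10200+26·25·30=29700; k=2: 24700+6840+26·38·30=61180; k=3: 9600+0+26·6·30=14280 → min 14280.
Optimal order: ((A(BC))D) with cost 14280.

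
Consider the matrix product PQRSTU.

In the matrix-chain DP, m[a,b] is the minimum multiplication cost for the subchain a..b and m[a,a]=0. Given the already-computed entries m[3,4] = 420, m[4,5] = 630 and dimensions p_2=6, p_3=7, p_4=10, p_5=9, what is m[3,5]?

960

m[3,5] = min over k∈[3,4] of m[3,k]+m[k+1,5]+p_{2}·p_k·p_{5}.
k=3: 0 + 630 + 6·7·9 = 1008; k=4: 420 + 0 + 6·10·9 = 960.
Minimum: 960 at k=4.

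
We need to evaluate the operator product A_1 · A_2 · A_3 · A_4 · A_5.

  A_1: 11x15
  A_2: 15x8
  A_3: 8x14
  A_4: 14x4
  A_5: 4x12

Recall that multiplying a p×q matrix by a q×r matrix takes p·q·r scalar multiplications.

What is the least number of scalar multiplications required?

2116

Adjacent pairs: A_1A_2 = 11·15·8 = 1320; A_2A_3 = 15·8·14 = 1680; A_3A_4 = 8·14·4 = 448; A_4A_5 = 14·4·12 = 672.
Length 3: A_1..A_3: k=1: 0+1680+11·15·14=3990; k=2: 1320+0+11·8·14=2552 → min 2552 | A_2..A_4: k=2: 0+448+15·8·4=928; k=3: 1680+0+15·14·4=2520 → min 928 | A_3..A_5: k=3: 0+672+8·14·12=2016; k=4: 448+0+8·4·12=832 → min 832.
Length 4: A_1..A_4: k=1: 0+928+11·15·4=1588; k=2: 1320+448+11·8·4=2120; k=3: 2552+0+11·14·4=3168 → min 1588 | A_2..A_5: k=2: 0+832+15·8·12=2272; k=3: 1680+672+15·14·12=4872; k=4: 928+0+15·4·12=1648 → min 1648.
Length 5: A_1..A_5: k=1: 0+1648+11·15·12=3628; k=2: 1320+832+11·8·12=3208; k=3: 2552+672+11·14·12=5072; k=4: 1588+0+11·4·12=2116 → min 2116.
Optimal order: ((A_1 · (A_2 · (A_3 · A_4))) · A_5) with cost 2116.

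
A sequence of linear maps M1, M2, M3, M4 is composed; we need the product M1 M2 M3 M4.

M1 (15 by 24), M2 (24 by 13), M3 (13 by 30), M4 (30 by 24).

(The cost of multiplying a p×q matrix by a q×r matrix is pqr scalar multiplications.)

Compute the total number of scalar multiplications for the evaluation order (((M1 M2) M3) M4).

(M1 M2): 15×24 by 24×13 → 15×13, cost 15·24·13 = 4680
((M1 M2) M3): 15×13 by 13×30 → 15×30, cost 15·13·30 = 5850; cumulative 10530
(((M1 M2) M3) M4): 15×30 by 30×24 → 15×24, cost 15·30·24 = 10800; cumulative 21330
Total: 21330 scalar multiplications.

21330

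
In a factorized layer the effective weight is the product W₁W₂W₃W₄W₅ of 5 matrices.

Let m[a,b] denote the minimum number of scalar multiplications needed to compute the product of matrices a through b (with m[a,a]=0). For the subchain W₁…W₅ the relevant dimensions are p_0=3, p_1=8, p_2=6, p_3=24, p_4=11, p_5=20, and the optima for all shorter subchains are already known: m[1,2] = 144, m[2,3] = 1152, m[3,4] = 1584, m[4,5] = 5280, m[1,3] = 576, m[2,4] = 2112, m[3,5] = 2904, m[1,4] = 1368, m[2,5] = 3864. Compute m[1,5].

m[1,5] = min over k∈[1,4] of m[1,k]+m[k+1,5]+p_{0}·p_k·p_{5}.
k=1: 0 + 3864 + 3·8·20 = 4344; k=2: 144 + 2904 + 3·6·20 = 3408; k=3: 576 + 5280 + 3·24·20 = 7296; k=4: 1368 + 0 + 3·11·20 = 2028.
Minimum: 2028 at k=4.

2028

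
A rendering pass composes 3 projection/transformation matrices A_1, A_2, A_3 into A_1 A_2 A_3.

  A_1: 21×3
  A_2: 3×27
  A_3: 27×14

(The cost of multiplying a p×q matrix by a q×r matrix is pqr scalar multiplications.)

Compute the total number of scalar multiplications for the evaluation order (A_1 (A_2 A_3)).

2016

(A_2 A_3): 3×27 by 27×14 → 3×14, cost 3·27·14 = 1134
(A_1 (A_2 A_3)): 21×3 by 3×14 → 21×14, cost 21·3·14 = 882; cumulative 2016
Total: 2016 scalar multiplications.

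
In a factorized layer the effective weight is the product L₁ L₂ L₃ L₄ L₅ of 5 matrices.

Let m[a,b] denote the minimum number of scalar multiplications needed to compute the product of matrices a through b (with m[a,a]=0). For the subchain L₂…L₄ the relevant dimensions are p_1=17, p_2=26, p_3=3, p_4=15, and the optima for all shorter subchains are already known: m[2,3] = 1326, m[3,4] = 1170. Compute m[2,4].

2091

m[2,4] = min over k∈[2,3] of m[2,k]+m[k+1,4]+p_{1}·p_k·p_{4}.
k=2: 0 + 1170 + 17·26·15 = 7800; k=3: 1326 + 0 + 17·3·15 = 2091.
Minimum: 2091 at k=3.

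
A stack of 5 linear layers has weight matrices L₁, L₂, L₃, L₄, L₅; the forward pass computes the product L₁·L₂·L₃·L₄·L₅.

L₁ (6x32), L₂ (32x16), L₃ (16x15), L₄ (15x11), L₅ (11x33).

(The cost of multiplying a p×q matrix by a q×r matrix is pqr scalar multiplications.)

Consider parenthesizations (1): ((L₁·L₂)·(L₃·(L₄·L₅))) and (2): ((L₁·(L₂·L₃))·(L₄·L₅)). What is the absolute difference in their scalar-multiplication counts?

Order (1) = ((L₁·L₂)·(L₃·(L₄·L₅))): (L₁·L₂): 6×32 by 32×16 → 6×16, cost 6·32·16 = 3072; (L₄·L₅): 15×11 by 11×33 → 15×33, cost 15·11·33 = 5445; (L₃·(L₄·L₅)): 16×15 by 15×33 → 16×33, cost 16·15·33 = 7920; cumulative 13365; ((L₁·L₂)·(L₃·(L₄·L₅))): 6×16 by 16×33 → 6×33, cost 6·16·33 = 3168; cumulative 19605. Total 19605.
Order (2) = ((L₁·(L₂·L₃))·(L₄·L₅)): (L₂·L₃): 32×16 by 16×15 → 32×15, cost 32·16·15 = 7680; (L₁·(L₂·L₃)): 6×32 by 32×15 → 6×15, cost 6·32·15 = 2880; cumulative 10560; (L₄·L₅): 15×11 by 11×33 → 15×33, cost 15·11·33 = 5445; ((L₁·(L₂·L₃))·(L₄·L₅)): 6×15 by 15×33 → 6×33, cost 6·15·33 = 2970; cumulative 18975. Total 18975.
Difference: |19605 − 18975| = 630.

630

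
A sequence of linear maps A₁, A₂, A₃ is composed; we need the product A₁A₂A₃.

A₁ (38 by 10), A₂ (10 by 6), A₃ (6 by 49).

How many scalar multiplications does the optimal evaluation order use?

13452

Order (A₁(A₂A₃)): (A₂A₃): 10×6 by 6×49 → 10×49, cost 10·6·49 = 2940; (A₁(A₂A₃)): 38×10 by 10×49 → 38×49, cost 38·10·49 = 18620; cumulative 21560. Total 21560.
Order ((A₁A₂)A₃): (A₁A₂): 38×10 by 10×6 → 38×6, cost 38·10·6 = 2280; ((A₁A₂)A₃): 38×6 by 6×49 → 38×49, cost 38·6·49 = 11172; cumulative 13452. Total 13452.
Minimum: 13452.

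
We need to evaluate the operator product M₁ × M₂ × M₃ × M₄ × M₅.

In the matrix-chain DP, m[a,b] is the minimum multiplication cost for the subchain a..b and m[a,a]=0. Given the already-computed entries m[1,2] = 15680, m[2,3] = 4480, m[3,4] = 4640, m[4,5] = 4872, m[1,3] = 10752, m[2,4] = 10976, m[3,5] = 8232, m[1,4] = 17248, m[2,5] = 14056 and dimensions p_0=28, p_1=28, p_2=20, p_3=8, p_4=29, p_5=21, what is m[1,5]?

20328

m[1,5] = min over k∈[1,4] of m[1,k]+m[k+1,5]+p_{0}·p_k·p_{5}.
k=1: 0 + 14056 + 28·28·21 = 30520; k=2: 15680 + 8232 + 28·20·21 = 35672; k=3: 10752 + 4872 + 28·8·21 = 20328; k=4: 17248 + 0 + 28·29·21 = 34300.
Minimum: 20328 at k=3.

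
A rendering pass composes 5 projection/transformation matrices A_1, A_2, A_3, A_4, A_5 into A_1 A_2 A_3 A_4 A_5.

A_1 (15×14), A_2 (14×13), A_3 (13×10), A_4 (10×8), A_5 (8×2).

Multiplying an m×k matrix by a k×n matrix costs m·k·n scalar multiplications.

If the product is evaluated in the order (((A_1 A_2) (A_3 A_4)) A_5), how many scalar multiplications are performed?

(A_1 A_2): 15×14 by 14×13 → 15×13, cost 15·14·13 = 2730
(A_3 A_4): 13×10 by 10×8 → 13×8, cost 13·10·8 = 1040
((A_1 A_2) (A_3 A_4)): 15×13 by 13×8 → 15×8, cost 15·13·8 = 1560; cumulative 5330
(((A_1 A_2) (A_3 A_4)) A_5): 15×8 by 8×2 → 15×2, cost 15·8·2 = 240; cumulative 5570
Total: 5570 scalar multiplications.

5570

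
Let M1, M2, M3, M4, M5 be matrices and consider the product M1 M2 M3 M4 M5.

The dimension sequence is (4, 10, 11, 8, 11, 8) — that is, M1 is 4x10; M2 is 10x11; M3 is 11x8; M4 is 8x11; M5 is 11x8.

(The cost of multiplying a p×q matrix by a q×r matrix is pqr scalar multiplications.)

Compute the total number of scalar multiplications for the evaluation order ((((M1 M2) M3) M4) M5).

1496

(M1 M2): 4×10 by 10×11 → 4×11, cost 4·10·11 = 440
((M1 M2) M3): 4×11 by 11×8 → 4×8, cost 4·11·8 = 352; cumulative 792
(((M1 M2) M3) M4): 4×8 by 8×11 → 4×11, cost 4·8·11 = 352; cumulative 1144
((((M1 M2) M3) M4) M5): 4×11 by 11×8 → 4×8, cost 4·11·8 = 352; cumulative 1496
Total: 1496 scalar multiplications.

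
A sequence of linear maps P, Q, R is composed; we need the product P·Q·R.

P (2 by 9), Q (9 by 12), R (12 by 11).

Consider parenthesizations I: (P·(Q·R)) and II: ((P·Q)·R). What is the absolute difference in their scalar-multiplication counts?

Order I = (P·(Q·R)): (Q·R): 9×12 by 12×11 → 9×11, cost 9·12·11 = 1188; (P·(Q·R)): 2×9 by 9×11 → 2×11, cost 2·9·11 = 198; cumulative 1386. Total 1386.
Order II = ((P·Q)·R): (P·Q): 2×9 by 9×12 → 2×12, cost 2·9·12 = 216; ((P·Q)·R): 2×12 by 12×11 → 2×11, cost 2·12·11 = 264; cumulative 480. Total 480.
Difference: |1386 − 480| = 906.

906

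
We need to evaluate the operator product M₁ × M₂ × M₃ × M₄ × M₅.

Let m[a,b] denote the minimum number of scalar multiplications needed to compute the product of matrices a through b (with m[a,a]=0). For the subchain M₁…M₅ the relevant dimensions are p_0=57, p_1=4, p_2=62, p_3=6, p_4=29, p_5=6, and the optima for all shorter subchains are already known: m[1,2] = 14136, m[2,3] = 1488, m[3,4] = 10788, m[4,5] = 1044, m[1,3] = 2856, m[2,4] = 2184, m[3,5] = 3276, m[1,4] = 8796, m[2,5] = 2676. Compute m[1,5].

m[1,5] = min over k∈[1,4] of m[1,k]+m[k+1,5]+p_{0}·p_k·p_{5}.
k=1: 0 + 2676 + 57·4·6 = 4044; k=2: 14136 + 3276 + 57·62·6 = 38616; k=3: 2856 + 1044 + 57·6·6 = 5952; k=4: 8796 + 0 + 57·29·6 = 18714.
Minimum: 4044 at k=1.

4044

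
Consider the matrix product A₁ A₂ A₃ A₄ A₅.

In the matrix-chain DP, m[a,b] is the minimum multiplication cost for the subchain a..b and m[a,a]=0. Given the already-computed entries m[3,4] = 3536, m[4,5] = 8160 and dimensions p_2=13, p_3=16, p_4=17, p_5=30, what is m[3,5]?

10166

m[3,5] = min over k∈[3,4] of m[3,k]+m[k+1,5]+p_{2}·p_k·p_{5}.
k=3: 0 + 8160 + 13·16·30 = 14400; k=4: 3536 + 0 + 13·17·30 = 10166.
Minimum: 10166 at k=4.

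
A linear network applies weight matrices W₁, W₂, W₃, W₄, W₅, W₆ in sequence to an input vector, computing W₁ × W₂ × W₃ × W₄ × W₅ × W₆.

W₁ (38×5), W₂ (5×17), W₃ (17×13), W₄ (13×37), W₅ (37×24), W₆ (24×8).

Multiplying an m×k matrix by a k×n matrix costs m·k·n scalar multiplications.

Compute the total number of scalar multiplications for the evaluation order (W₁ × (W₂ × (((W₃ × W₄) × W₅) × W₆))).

28737

(W₃ × W₄): 17×13 by 13×37 → 17×37, cost 17·13·37 = 8177
((W₃ × W₄) × W₅): 17×37 by 37×24 → 17×24, cost 17·37·24 = 15096; cumulative 23273
(((W₃ × W₄) × W₅) × W₆): 17×24 by 24×8 → 17×8, cost 17·24·8 = 3264; cumulative 26537
(W₂ × (((W₃ × W₄) × W₅) × W₆)): 5×17 by 17×8 → 5×8, cost 5·17·8 = 680; cumulative 27217
(W₁ × (W₂ × (((W₃ × W₄) × W₅) × W₆))): 38×5 by 5×8 → 38×8, cost 38·5·8 = 1520; cumulative 28737
Total: 28737 scalar multiplications.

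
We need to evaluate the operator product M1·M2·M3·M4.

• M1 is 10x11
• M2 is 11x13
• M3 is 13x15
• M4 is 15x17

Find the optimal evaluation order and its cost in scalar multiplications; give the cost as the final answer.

5930

Adjacent pairs: M1M2 = 10·11·13 = 1430; M2M3 = 11·13·15 = 2145; M3M4 = 13·15·17 = 3315.
Length 3: M1..M3: k=1: 0+2145+10·11·15=3795; k=2: 1430+0+10·13·15=3380 → min 3380 | M2..M4: k=2: 0+3315+11·13·17=5746; k=3: 2145+0+11·15·17=4950 → min 4950.
Length 4: M1..M4: k=1: 0+4950+10·11·17=6820; k=2: 1430+3315+10·13·17=6955; k=3: 3380+0+10·15·17=5930 → min 5930.
Optimal parenthesization: (((M1·M2)·M3)·M4) with cost 5930.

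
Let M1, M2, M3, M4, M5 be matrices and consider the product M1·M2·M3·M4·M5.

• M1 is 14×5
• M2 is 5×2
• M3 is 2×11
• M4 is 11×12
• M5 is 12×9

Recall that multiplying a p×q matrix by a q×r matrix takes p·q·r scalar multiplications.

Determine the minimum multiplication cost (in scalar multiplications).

Adjacent pairs: M1M2 = 14·5·2 = 140; M2M3 = 5·2·11 = 110; M3M4 = 2·11·12 = 264; M4M5 = 11·12·9 = 1188.
Length 3: M1..M3: k=1: 0+110+14·5·11=880; k=2: 140+0+14·2·11=448 → min 448 | M2..M4: k=2: 0+264+5·2·12=384; k=3: 110+0+5·11·12=770 → min 384 | M3..M5: k=3: 0+1188+2·11·9=1386; k=4: 264+0+2·12·9=480 → min 480.
Length 4: M1..M4: k=1: 0+384+14·5·12=1224; k=2: 140+264+14·2·12=740; k=3: 448+0+14·11·12=2296 → min 740 | M2..M5: k=2: 0+480+5·2·9=570; k=3: 110+1188+5·11·9=1793; k=4: 384+0+5·12·9=924 → min 570.
Length 5: M1..M5: k=1: 0+570+14·5·9=1200; k=2: 140+480+14·2·9=872; k=3: 448+1188+14·11·9=3022; k=4: 740+0+14·12·9=2252 → min 872.
Optimal order: ((M1·M2)·((M3·M4)·M5)) with cost 872.

872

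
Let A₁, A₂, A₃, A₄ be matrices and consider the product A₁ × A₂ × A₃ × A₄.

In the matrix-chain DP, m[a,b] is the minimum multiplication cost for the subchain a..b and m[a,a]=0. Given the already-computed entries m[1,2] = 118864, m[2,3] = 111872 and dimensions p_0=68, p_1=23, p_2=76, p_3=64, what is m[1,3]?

211968

m[1,3] = min over k∈[1,2] of m[1,k]+m[k+1,3]+p_{0}·p_k·p_{3}.
k=1: 0 + 111872 + 68·23·64 = 211968; k=2: 118864 + 0 + 68·76·64 = 449616.
Minimum: 211968 at k=1.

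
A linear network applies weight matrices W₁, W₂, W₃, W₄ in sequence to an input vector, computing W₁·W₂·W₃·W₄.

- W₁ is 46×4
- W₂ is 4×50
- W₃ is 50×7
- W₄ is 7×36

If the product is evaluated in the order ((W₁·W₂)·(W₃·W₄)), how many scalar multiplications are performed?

(W₁·W₂): 46×4 by 4×50 → 46×50, cost 46·4·50 = 9200
(W₃·W₄): 50×7 by 7×36 → 50×36, cost 50·7·36 = 12600
((W₁·W₂)·(W₃·W₄)): 46×50 by 50×36 → 46×36, cost 46·50·36 = 82800; cumulative 104600
Total: 104600 scalar multiplications.

104600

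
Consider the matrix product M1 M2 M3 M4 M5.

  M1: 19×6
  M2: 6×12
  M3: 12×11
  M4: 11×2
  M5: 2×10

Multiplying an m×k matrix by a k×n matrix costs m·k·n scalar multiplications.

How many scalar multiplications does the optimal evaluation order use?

1016

Adjacent pairs: M1M2 = 19·6·12 = 1368; M2M3 = 6·12·11 = 792; M3M4 = 12·11·2 = 264; M4M5 = 11·2·10 = 220.
Length 3: M1..M3: k=1: 0+792+19·6·11=2046; k=2: 1368+0+19·12·11=3876 → min 2046 | M2..M4: k=2: 0+264+6·12·2=408; k=3: 792+0+6·11·2=924 → min 408 | M3..M5: k=3: 0+220+12·11·10=1540; k=4: 264+0+12·2·10=504 → min 504.
Length 4: M1..M4: k=1: 0+408+19·6·2=636; k=2: 1368+264+19·12·2=2088; k=3: 2046+0+19·11·2=2464 → min 636 | M2..M5: k=2: 0+504+6·12·10=1224; k=3: 792+220+6·11·10=1672; k=4: 408+0+6·2·10=528 → min 528.
Length 5: M1..M5: k=1: 0+528+19·6·10=1668; k=2: 1368+504+19·12·10=4152; k=3: 2046+220+19·11·10=4356; k=4: 636+0+19·2·10=1016 → min 1016.
Optimal order: ((M1 (M2 (M3 M4))) M5) with cost 1016.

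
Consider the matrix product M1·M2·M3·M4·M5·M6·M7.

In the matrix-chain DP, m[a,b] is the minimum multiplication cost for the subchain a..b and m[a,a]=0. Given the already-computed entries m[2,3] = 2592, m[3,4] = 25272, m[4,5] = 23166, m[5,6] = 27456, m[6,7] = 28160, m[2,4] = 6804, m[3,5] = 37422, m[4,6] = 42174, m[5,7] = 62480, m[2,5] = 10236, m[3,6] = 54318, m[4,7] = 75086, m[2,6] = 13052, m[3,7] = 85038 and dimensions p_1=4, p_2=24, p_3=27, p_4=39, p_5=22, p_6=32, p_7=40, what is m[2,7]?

18172

m[2,7] = min over k∈[2,6] of m[2,k]+m[k+1,7]+p_{1}·p_k·p_{7}.
k=2: 0 + 85038 + 4·24·40 = 88878; k=3: 2592 + 75086 + 4·27·40 = 81998; k=4: 6804 + 62480 + 4·39·40 = 75524; k=5: 10236 + 28160 + 4·22·40 = 41916; k=6: 13052 + 0 + 4·32·40 = 18172.
Minimum: 18172 at k=6.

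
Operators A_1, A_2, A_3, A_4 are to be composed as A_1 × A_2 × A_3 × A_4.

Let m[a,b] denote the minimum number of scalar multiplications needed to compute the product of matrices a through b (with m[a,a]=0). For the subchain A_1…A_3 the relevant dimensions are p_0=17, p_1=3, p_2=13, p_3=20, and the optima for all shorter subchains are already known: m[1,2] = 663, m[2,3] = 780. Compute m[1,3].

m[1,3] = min over k∈[1,2] of m[1,k]+m[k+1,3]+p_{0}·p_k·p_{3}.
k=1: 0 + 780 + 17·3·20 = 1800; k=2: 663 + 0 + 17·13·20 = 5083.
Minimum: 1800 at k=1.

1800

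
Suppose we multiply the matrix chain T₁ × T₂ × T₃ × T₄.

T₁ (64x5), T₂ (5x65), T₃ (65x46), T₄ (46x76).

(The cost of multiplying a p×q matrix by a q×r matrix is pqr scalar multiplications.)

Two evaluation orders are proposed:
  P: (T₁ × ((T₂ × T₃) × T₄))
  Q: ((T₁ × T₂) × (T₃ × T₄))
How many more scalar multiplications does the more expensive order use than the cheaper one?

507450

Order P = (T₁ × ((T₂ × T₃) × T₄)): (T₂ × T₃): 5×65 by 65×46 → 5×46, cost 5·65·46 = 14950; ((T₂ × T₃) × T₄): 5×46 by 46×76 → 5×76, cost 5·46·76 = 17480; cumulative 32430; (T₁ × ((T₂ × T₃) × T₄)): 64×5 by 5×76 → 64×76, cost 64·5·76 = 24320; cumulative 56750. Total 56750.
Order Q = ((T₁ × T₂) × (T₃ × T₄)): (T₁ × T₂): 64×5 by 5×65 → 64×65, cost 64·5·65 = 20800; (T₃ × T₄): 65×46 by 46×76 → 65×76, cost 65·46·76 = 227240; ((T₁ × T₂) × (T₃ × T₄)): 64×65 by 65×76 → 64×76, cost 64·65·76 = 316160; cumulative 564200. Total 564200.
Difference: |56750 − 564200| = 507450.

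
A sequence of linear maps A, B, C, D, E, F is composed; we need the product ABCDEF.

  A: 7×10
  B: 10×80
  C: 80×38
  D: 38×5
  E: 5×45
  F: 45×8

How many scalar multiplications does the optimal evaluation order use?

Adjacent pairs: AB = 7·10·80 = 5600; BC = 10·80·38 = 30400; CD = 80·38·5 = 15200; DE = 38·5·45 = 8550; EF = 5·45·8 = 1800.
Length 3: A..C: k=1: 0+30400+7·10·38=33060; k=2: 5600+0+7·80·38=26880 → min 26880 | B..D: k=2: 0+15200+10·80·5=19200; k=3: 30400+0+10·38·5=32300 → min 19200 | C..E: k=3: 0+8550+80·38·45=145350; k=4: 15200+0+80·5·45=33200 → min 33200 | D..F: k=4: 0+1800+38·5·8=3320; k=5: 8550+0+38·45·8=22230 → min 3320.
Length 4: A..D: k=1: 0+19200+7·10·5=19550; k=2: 5600+15200+7·80·5=23600; k=3: 26880+0+7·38·5=28210 → min 19550 | B..E: k=2: 0+33200+10·80·45=69200; k=3: 30400+8550+10·38·45=56050; k=4: 19200+0+10·5·45=21450 → min 21450 | C..F: k=3: 0+3320+80·38·8=27640; k=4: 15200+1800+80·5·8=20200; k=5: 33200+0+80·45·8=62000 → min 20200.
Length 5: A..E: k=1: 0+21450+7·10·45=24600; k=2: 5600+33200+7·80·45=64000; k=3: 26880+8550+7·38·45=47400; k=4: 19550+0+7·5·45=21125 → min 21125 | B..F: k=2: 0+20200+10·80·8=26600; k=3: 30400+3320+10·38·8=36760; k=4: 19200+1800+10·5·8=21400; k=5: 21450+0+10·45·8=25050 → min 21400.
Length 6: A..F: k=1: 0+21400+7·10·8=21960; k=2: 5600+20200+7·80·8=30280; k=3: 26880+3320+7·38·8=32328; k=4: 19550+1800+7·5·8=21630; k=5: 21125+0+7·45·8=23645 → min 21630.
Optimal order: ((A(B(CD)))(EF)) with cost 21630.

21630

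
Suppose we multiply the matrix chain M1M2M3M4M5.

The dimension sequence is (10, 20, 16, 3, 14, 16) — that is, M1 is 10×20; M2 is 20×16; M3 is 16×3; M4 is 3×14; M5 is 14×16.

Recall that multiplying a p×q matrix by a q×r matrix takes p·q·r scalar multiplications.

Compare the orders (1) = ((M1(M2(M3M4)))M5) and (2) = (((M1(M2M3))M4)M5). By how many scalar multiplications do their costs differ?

5972

Order (1) = ((M1(M2(M3M4)))M5): (M3M4): 16×3 by 3×14 → 16×14, cost 16·3·14 = 672; (M2(M3M4)): 20×16 by 16×14 → 20×14, cost 20·16·14 = 4480; cumulative 5152; (M1(M2(M3M4))): 10×20 by 20×14 → 10×14, cost 10·20·14 = 2800; cumulative 7952; ((M1(M2(M3M4)))M5): 10×14 by 14×16 → 10×16, cost 10·14·16 = 2240; cumulative 10192. Total 10192.
Order (2) = (((M1(M2M3))M4)M5): (M2M3): 20×16 by 16×3 → 20×3, cost 20·16·3 = 960; (M1(M2M3)): 10×20 by 20×3 → 10×3, cost 10·20·3 = 600; cumulative 1560; ((M1(M2M3))M4): 10×3 by 3×14 → 10×14, cost 10·3·14 = 420; cumulative 1980; (((M1(M2M3))M4)M5): 10×14 by 14×16 → 10×16, cost 10·14·16 = 2240; cumulative 4220. Total 4220.
Difference: |10192 − 4220| = 5972.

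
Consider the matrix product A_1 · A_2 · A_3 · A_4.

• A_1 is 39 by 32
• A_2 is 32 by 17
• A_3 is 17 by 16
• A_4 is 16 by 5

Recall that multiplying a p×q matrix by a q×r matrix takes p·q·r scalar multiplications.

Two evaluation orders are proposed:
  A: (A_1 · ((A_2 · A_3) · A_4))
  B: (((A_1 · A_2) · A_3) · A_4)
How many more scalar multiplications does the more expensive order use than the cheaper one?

Order A = (A_1 · ((A_2 · A_3) · A_4)): (A_2 · A_3): 32×17 by 17×16 → 32×16, cost 32·17·16 = 8704; ((A_2 · A_3) · A_4): 32×16 by 16×5 → 32×5, cost 32·16·5 = 2560; cumulative 11264; (A_1 · ((A_2 · A_3) · A_4)): 39×32 by 32×5 → 39×5, cost 39·32·5 = 6240; cumulative 17504. Total 17504.
Order B = (((A_1 · A_2) · A_3) · A_4): (A_1 · A_2): 39×32 by 32×17 → 39×17, cost 39·32·17 = 21216; ((A_1 · A_2) · A_3): 39×17 by 17×16 → 39×16, cost 39·17·16 = 10608; cumulative 31824; (((A_1 · A_2) · A_3) · A_4): 39×16 by 16×5 → 39×5, cost 39·16·5 = 3120; cumulative 34944. Total 34944.
Difference: |17504 − 34944| = 17440.

17440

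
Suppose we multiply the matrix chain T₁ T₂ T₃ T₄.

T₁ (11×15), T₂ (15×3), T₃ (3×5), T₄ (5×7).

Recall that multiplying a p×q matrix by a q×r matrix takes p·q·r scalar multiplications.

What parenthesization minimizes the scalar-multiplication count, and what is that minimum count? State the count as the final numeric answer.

831

Adjacent pairs: T₁T₂ = 11·15·3 = 495; T₂T₃ = 15·3·5 = 225; T₃T₄ = 3·5·7 = 105.
Length 3: T₁..T₃: k=1: 0+225+11·15·5=1050; k=2: 495+0+11·3·5=660 → min 660 | T₂..T₄: k=2: 0+105+15·3·7=420; k=3: 225+0+15·5·7=750 → min 420.
Length 4: T₁..T₄: k=1: 0+420+11·15·7=1575; k=2: 495+105+11·3·7=831; k=3: 660+0+11·5·7=1045 → min 831.
Optimal parenthesization: ((T₁ T₂) (T₃ T₄)) with cost 831.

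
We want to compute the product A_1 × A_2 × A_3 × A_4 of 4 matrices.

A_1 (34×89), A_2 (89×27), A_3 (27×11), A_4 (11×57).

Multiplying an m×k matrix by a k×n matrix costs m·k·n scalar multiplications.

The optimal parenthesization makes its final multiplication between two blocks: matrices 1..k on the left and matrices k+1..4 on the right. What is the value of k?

Adjacent pairs: A_1A_2 = 34·89·27 = 81702; A_2A_3 = 89·27·11 = 26433; A_3A_4 = 27·11·57 = 16929.
Length 3: A_1..A_3: k=1: 0+26433+34·89·11=59719; k=2: 81702+0+34·27·11=91800 → min 59719 | A_2..A_4: k=2: 0+16929+89·27·57=153900; k=3: 26433+0+89·11·57=82236 → min 82236.
Top-level splits: k=1: (A_1..A_1)·(A_2..A_4) → 0+82236+34·89·57 = 254718; k=2: (A_1..A_2)·(A_3..A_4) → 81702+16929+34·27·57 = 150957; k=3: (A_1..A_3)·(A_4..A_4) → 59719+0+34·11·57 = 81037.
Best split is after A_3, i.e. k = 3.

3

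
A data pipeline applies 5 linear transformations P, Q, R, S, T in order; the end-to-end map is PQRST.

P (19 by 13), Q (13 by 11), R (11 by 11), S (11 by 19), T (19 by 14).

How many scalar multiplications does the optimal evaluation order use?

Adjacent pairs: PQ = 19·13·11 = 2717; QR = 13·11·11 = 1573; RS = 11·11·19 = 2299; ST = 11·19·14 = 2926.
Length 3: P..R: k=1: 0+1573+19·13·11=4290; k=2: 2717+0+19·11·11=5016 → min 4290 | Q..S: k=2: 0+2299+13·11·19=5016; k=3: 1573+0+13·11·19=4290 → min 4290 | R..T: k=3: 0+2926+11·11·14=4620; k=4: 2299+0+11·19·14=5225 → min 4620.
Length 4: P..S: k=1: 0+4290+19·13·19=8983; k=2: 2717+2299+19·11·19=8987; k=3: 4290+0+19·11·19=8261 → min 8261 | Q..T: k=2: 0+4620+13·11·14=6622; k=3: 1573+2926+13·11·14=6501; k=4: 4290+0+13·19·14=7748 → min 6501.
Length 5: P..T: k=1: 0+6501+19·13·14=9959; k=2: 2717+4620+19·11·14=10263; k=3: 4290+2926+19·11·14=10142; k=4: 8261+0+19·19·14=13315 → min 9959.
Optimal order: (P((QR)(ST))) with cost 9959.

9959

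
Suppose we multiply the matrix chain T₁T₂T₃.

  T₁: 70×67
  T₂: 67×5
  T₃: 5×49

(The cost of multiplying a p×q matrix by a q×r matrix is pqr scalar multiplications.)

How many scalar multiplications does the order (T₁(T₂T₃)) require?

(T₂T₃): 67×5 by 5×49 → 67×49, cost 67·5·49 = 16415
(T₁(T₂T₃)): 70×67 by 67×49 → 70×49, cost 70·67·49 = 229810; cumulative 246225
Total: 246225 scalar multiplications.

246225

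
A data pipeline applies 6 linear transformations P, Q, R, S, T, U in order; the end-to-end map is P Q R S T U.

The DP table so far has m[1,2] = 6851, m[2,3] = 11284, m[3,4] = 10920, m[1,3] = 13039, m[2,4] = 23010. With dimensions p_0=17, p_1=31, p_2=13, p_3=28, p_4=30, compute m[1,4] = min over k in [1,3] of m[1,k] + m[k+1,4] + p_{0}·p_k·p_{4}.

m[1,4] = min over k∈[1,3] of m[1,k]+m[k+1,4]+p_{0}·p_k·p_{4}.
k=1: 0 + 23010 + 17·31·30 = 38820; k=2: 6851 + 10920 + 17·13·30 = 24401; k=3: 13039 + 0 + 17·28·30 = 27319.
Minimum: 24401 at k=2.

24401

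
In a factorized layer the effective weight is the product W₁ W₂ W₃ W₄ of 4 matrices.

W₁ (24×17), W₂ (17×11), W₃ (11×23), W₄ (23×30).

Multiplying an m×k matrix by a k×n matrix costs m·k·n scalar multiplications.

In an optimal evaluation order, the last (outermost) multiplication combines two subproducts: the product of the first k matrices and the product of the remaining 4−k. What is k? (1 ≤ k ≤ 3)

2

Adjacent pairs: W₁W₂ = 24·17·11 = 4488; W₂W₃ = 17·11·23 = 4301; W₃W₄ = 11·23·30 = 7590.
Length 3: W₁..W₃: k=1: 0+4301+24·17·23=13685; k=2: 4488+0+24·11·23=10560 → min 10560 | W₂..W₄: k=2: 0+7590+17·11·30=13200; k=3: 4301+0+17·23·30=16031 → min 13200.
Top-level splits: k=1: (W₁..W₁)·(W₂..W₄) → 0+13200+24·17·30 = 25440; k=2: (W₁..W₂)·(W₃..W₄) → 4488+7590+24·11·30 = 19998; k=3: (W₁..W₃)·(W₄..W₄) → 10560+0+24·23·30 = 27120.
Best split is after W₂, i.e. k = 2.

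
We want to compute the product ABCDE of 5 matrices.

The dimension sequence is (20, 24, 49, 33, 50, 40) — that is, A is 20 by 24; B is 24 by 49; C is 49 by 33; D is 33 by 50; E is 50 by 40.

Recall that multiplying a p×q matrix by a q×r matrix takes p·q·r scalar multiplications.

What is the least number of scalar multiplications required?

127648

Adjacent pairs: AB = 20·24·49 = 23520; BC = 24·49·33 = 38808; CD = 49·33·50 = 80850; DE = 33·50·40 = 66000.
Length 3: A..C: k=1: 0+38808+20·24·33=54648; k=2: 23520+0+20·49·33=55860 → min 54648 | B..D: k=2: 0+80850+24·49·50=139650; k=3: 38808+0+24·33·50=78408 → min 78408 | C..E: k=3: 0+66000+49·33·40=130680; k=4: 80850+0+49·50·40=178850 → min 130680.
Length 4: A..D: k=1: 0+78408+20·24·50=102408; k=2: 23520+80850+20·49·50=153370; k=3: 54648+0+20·33·50=87648 → min 87648 | B..E: k=2: 0+130680+24·49·40=177720; k=3: 38808+66000+24·33·40=136488; k=4: 78408+0+24·50·40=126408 → min 126408.
Length 5: A..E: k=1: 0+126408+20·24·40=145608; k=2: 23520+130680+20·49·40=193400; k=3: 54648+66000+20·33·40=147048; k=4: 87648+0+20·50·40=127648 → min 127648.
Optimal order: (((A(BC))D)E) with cost 127648.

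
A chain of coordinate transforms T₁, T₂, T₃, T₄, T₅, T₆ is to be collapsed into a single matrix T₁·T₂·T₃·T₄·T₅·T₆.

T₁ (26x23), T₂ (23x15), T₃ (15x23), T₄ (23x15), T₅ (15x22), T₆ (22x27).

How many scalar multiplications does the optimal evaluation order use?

38535

Adjacent pairs: T₁T₂ = 26·23·15 = 8970; T₂T₃ = 23·15·23 = 7935; T₃T₄ = 15·23·15 = 5175; T₄T₅ = 23·15·22 = 7590; T₅T₆ = 15·22·27 = 8910.
Length 3: T₁..T₃: k=1: 0+7935+26·23·23=21689; k=2: 8970+0+26·15·23=17940 → min 17940 | T₂..T₄: k=2: 0+5175+23·15·15=10350; k=3: 7935+0+23·23·15=15870 → min 10350 | T₃..T₅: k=3: 0+7590+15·23·22=15180; k=4: 5175+0+15·15·22=10125 → min 10125 | T₄..T₆: k=4: 0+8910+23·15·27=18225; k=5: 7590+0+23·22·27=21252 → min 18225.
Length 4: T₁..T₄: k=1: 0+10350+26·23·15=19320; k=2: 8970+5175+26·15·15=19995; k=3: 17940+0+26·23·15=26910 → min 19320 | T₂..T₅: k=2: 0+10125+23·15·22=17715; k=3: 7935+7590+23·23·22=27163; k=4: 10350+0+23·15·22=17940 → min 17715 | T₃..T₆: k=3: 0+18225+15·23·27=27540; k=4: 5175+8910+15·15·27=20160; k=5: 10125+0+15·22·27=19035 → min 19035.
Length 5: T₁..T₅: k=1: 0+17715+26·23·22=30871; k=2: 8970+10125+26·15·22=27675; k=3: 17940+7590+26·23·22=38686; k=4: 19320+0+26·15·22=27900 → min 27675 | T₂..T₆: k=2: 0+19035+23·15·27=28350; k=3: 7935+18225+23·23·27=40443; k=4: 10350+8910+23·15·27=28575; k=5: 17715+0+23·22·27=31377 → min 28350.
Length 6: T₁..T₆: k=1: 0+28350+26·23·27=44496; k=2: 8970+19035+26·15·27=38535; k=3: 17940+18225+26·23·27=52311; k=4: 19320+8910+26·15·27=38760; k=5: 27675+0+26·22·27=43119 → min 38535.
Optimal order: ((T₁·T₂)·(((T₃·T₄)·T₅)·T₆)) with cost 38535.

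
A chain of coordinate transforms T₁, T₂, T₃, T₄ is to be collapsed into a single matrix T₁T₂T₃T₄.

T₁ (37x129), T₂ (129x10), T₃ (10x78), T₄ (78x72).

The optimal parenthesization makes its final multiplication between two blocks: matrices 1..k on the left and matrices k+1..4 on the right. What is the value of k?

Adjacent pairs: T₁T₂ = 37·129·10 = 47730; T₂T₃ = 129·10·78 = 100620; T₃T₄ = 10·78·72 = 56160.
Length 3: T₁..T₃: k=1: 0+100620+37·129·78=472914; k=2: 47730+0+37·10·78=76590 → min 76590 | T₂..T₄: k=2: 0+56160+129·10·72=149040; k=3: 100620+0+129·78·72=825084 → min 149040.
Top-level splits: k=1: (T₁..T₁)·(T₂..T₄) → 0+149040+37·129·72 = 492696; k=2: (T₁..T₂)·(T₃..T₄) → 47730+56160+37·10·72 = 130530; k=3: (T₁..T₃)·(T₄..T₄) → 76590+0+37·78·72 = 284382.
Best split is after T₂, i.e. k = 2.

2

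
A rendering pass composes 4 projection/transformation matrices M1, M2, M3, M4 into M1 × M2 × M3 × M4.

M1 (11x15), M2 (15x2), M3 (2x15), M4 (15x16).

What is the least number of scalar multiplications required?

1162

Adjacent pairs: M1M2 = 11·15·2 = 330; M2M3 = 15·2·15 = 450; M3M4 = 2·15·16 = 480.
Length 3: M1..M3: k=1: 0+450+11·15·15=2925; k=2: 330+0+11·2·15=660 → min 660 | M2..M4: k=2: 0+480+15·2·16=960; k=3: 450+0+15·15·16=4050 → min 960.
Length 4: M1..M4: k=1: 0+960+11·15·16=3600; k=2: 330+480+11·2·16=1162; k=3: 660+0+11·15·16=3300 → min 1162.
Optimal order: ((M1 × M2) × (M3 × M4)) with cost 1162.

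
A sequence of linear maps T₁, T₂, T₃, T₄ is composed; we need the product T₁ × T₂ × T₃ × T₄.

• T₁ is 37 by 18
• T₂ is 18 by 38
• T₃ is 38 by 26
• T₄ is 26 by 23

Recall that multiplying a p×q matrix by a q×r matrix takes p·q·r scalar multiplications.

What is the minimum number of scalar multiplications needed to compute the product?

43866

Adjacent pairs: T₁T₂ = 37·18·38 = 25308; T₂T₃ = 18·38·26 = 17784; T₃T₄ = 38·26·23 = 22724.
Length 3: T₁..T₃: k=1: 0+17784+37·18·26=35100; k=2: 25308+0+37·38·26=61864 → min 35100 | T₂..T₄: k=2: 0+22724+18·38·23=38456; k=3: 17784+0+18·26·23=28548 → min 28548.
Length 4: T₁..T₄: k=1: 0+28548+37·18·23=43866; k=2: 25308+22724+37·38·23=80370; k=3: 35100+0+37·26·23=57226 → min 43866.
Optimal order: (T₁ × ((T₂ × T₃) × T₄)) with cost 43866.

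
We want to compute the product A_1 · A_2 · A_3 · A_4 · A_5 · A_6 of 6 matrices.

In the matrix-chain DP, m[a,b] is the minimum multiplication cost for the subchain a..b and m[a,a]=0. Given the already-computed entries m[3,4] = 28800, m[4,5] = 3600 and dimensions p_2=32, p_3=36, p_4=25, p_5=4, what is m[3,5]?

8208

m[3,5] = min over k∈[3,4] of m[3,k]+m[k+1,5]+p_{2}·p_k·p_{5}.
k=3: 0 + 3600 + 32·36·4 = 8208; k=4: 28800 + 0 + 32·25·4 = 32000.
Minimum: 8208 at k=3.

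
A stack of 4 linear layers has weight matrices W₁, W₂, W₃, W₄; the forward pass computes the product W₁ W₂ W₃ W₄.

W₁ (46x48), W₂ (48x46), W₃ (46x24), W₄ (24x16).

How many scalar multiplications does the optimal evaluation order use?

88320

Adjacent pairs: W₁W₂ = 46·48·46 = 101568; W₂W₃ = 48·46·24 = 52992; W₃W₄ = 46·24·16 = 17664.
Length 3: W₁..W₃: k=1: 0+52992+46·48·24=105984; k=2: 101568+0+46·46·24=152352 → min 105984 | W₂..W₄: k=2: 0+17664+48·46·16=52992; k=3: 52992+0+48·24·16=71424 → min 52992.
Length 4: W₁..W₄: k=1: 0+52992+46·48·16=88320; k=2: 101568+17664+46·46·16=153088; k=3: 105984+0+46·24·16=123648 → min 88320.
Optimal order: (W₁ (W₂ (W₃ W₄))) with cost 88320.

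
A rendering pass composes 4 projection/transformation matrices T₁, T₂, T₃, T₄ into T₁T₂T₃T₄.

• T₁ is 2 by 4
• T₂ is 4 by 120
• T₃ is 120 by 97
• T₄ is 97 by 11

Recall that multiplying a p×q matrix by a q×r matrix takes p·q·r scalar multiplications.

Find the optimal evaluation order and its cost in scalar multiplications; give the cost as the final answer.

26374

Adjacent pairs: T₁T₂ = 2·4·120 = 960; T₂T₃ = 4·120·97 = 46560; T₃T₄ = 120·97·11 = 128040.
Length 3: T₁..T₃: k=1: 0+46560+2·4·97=47336; k=2: 960+0+2·120·97=24240 → min 24240 | T₂..T₄: k=2: 0+128040+4·120·11=133320; k=3: 46560+0+4·97·11=50828 → min 50828.
Length 4: T₁..T₄: k=1: 0+50828+2·4·11=50916; k=2: 960+128040+2·120·11=131640; k=3: 24240+0+2·97·11=26374 → min 26374.
Optimal parenthesization: (((T₁T₂)T₃)T₄) with cost 26374.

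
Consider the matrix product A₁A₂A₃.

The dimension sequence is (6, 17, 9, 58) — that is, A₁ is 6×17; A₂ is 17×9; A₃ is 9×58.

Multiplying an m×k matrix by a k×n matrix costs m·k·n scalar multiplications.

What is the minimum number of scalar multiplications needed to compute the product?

Order (A₁(A₂A₃)): (A₂A₃): 17×9 by 9×58 → 17×58, cost 17·9·58 = 8874; (A₁(A₂A₃)): 6×17 by 17×58 → 6×58, cost 6·17·58 = 5916; cumulative 14790. Total 14790.
Order ((A₁A₂)A₃): (A₁A₂): 6×17 by 17×9 → 6×9, cost 6·17·9 = 918; ((A₁A₂)A₃): 6×9 by 9×58 → 6×58, cost 6·9·58 = 3132; cumulative 4050. Total 4050.
Minimum: 4050.

4050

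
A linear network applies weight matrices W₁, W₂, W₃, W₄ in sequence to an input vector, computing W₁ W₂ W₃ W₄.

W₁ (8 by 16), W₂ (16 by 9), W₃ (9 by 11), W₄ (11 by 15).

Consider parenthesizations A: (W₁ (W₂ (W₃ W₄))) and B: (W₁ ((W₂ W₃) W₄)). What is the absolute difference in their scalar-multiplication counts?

579

Order A = (W₁ (W₂ (W₃ W₄))): (W₃ W₄): 9×11 by 11×15 → 9×15, cost 9·11·15 = 1485; (W₂ (W₃ W₄)): 16×9 by 9×15 → 16×15, cost 16·9·15 = 2160; cumulative 3645; (W₁ (W₂ (W₃ W₄))): 8×16 by 16×15 → 8×15, cost 8·16·15 = 1920; cumulative 5565. Total 5565.
Order B = (W₁ ((W₂ W₃) W₄)): (W₂ W₃): 16×9 by 9×11 → 16×11, cost 16·9·11 = 1584; ((W₂ W₃) W₄): 16×11 by 11×15 → 16×15, cost 16·11·15 = 2640; cumulative 4224; (W₁ ((W₂ W₃) W₄)): 8×16 by 16×15 → 8×15, cost 8·16·15 = 1920; cumulative 6144. Total 6144.
Difference: |5565 − 6144| = 579.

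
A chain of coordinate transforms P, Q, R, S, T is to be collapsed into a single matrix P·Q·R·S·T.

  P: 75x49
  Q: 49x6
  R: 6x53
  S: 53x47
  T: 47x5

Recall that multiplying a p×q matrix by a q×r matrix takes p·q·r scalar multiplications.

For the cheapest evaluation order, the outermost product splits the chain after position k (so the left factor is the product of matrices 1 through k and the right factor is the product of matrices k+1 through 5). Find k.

Adjacent pairs: PQ = 75·49·6 = 22050; QR = 49·6·53 = 15582; RS = 6·53·47 = 14946; ST = 53·47·5 = 12455.
Length 3: P..R: k=1: 0+15582+75·49·53=210357; k=2: 22050+0+75·6·53=45900 → min 45900 | Q..S: k=2: 0+14946+49·6·47=28764; k=3: 15582+0+49·53·47=137641 → min 28764 | R..T: k=3: 0+12455+6·53·5=14045; k=4: 14946+0+6·47·5=16356 → min 14045.
Length 4: P..S: k=1: 0+28764+75·49·47=201489; k=2: 22050+14946+75·6·47=58146; k=3: 45900+0+75·53·47=232725 → min 58146 | Q..T: k=2: 0+14045+49·6·5=15515; k=3: 15582+12455+49·53·5=41022; k=4: 28764+0+49·47·5=40279 → min 15515.
Top-level splits: k=1: (P..P)·(Q..T) → 0+15515+75·49·5 = 33890; k=2: (P..Q)·(R..T) → 22050+14045+75·6·5 = 38345; k=3: (P..R)·(S..T) → 45900+12455+75·53·5 = 78230; k=4: (P..S)·(T..T) → 58146+0+75·47·5 = 75771.
Best split is after P, i.e. k = 1.

1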